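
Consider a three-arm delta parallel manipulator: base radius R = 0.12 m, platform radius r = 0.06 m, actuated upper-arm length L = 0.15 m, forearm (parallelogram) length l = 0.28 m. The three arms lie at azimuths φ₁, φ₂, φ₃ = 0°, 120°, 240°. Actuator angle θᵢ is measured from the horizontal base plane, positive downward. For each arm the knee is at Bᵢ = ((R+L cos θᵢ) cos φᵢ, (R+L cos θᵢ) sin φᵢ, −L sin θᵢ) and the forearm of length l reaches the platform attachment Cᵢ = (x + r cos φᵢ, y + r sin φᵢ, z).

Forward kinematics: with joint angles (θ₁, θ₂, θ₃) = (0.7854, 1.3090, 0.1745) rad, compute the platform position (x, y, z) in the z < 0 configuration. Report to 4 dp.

centre 1 = (0.1661·cos0.0°, 0.1661·sin0.0°, -0.1061) = (0.1661, 0.0000, -0.1061)
centre 2 = (0.0988·cos120.0°, 0.0988·sin120.0°, -0.1449) = (-0.0494, 0.0856, -0.1449)
arm 3 at φ=240.0°: e+L cos θ3 = 0.2077;  centre 3 = (-0.1039, -0.1799, -0.0260)
subtract pairs → two planes through P
linear system: -0.4310x+0.1712y = -0.0081−-0.0776z; -0.5399x+-0.3598y = 0.0050−0.1600z
det = 0.2475;  x = 0.0083+-0.0022z,  y = -0.0263+0.4481z
sphere 1 gives Az²+Bz+C=0 with A=1.2008, B=0.1892, C=-0.0416;  B²−4AC=0.2354;  roots -0.2808, 0.1232;  negative root z = -0.2808
x = 0.0089, y = -0.1522

(0.0089, -0.1522, -0.2808)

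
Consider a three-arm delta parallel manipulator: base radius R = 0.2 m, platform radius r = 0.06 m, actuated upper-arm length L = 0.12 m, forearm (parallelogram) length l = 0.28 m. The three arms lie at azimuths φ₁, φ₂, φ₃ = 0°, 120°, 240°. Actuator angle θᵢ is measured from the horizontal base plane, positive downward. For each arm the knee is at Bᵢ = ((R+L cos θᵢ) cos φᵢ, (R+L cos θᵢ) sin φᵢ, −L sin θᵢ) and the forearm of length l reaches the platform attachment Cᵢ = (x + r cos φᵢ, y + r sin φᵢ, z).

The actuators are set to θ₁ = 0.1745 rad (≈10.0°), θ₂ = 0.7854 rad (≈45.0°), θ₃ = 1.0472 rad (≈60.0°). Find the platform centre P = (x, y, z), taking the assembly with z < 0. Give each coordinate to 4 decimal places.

(0.0627, 0.0230, -0.2199)

O1 = (0.2582·cos0.0°, 0.2582·sin0.0°, -0.0208) = (0.2582, 0.0000, -0.0208)
arm 2 at φ=120.0°: (R−r)+L cos θ2 = 0.2249;  O2 = (-0.1124, 0.1947, -0.0849)
O3 = (0.2000·cos240.0°, 0.2000·sin240.0°, -0.1039) = (-0.1000, -0.1732, -0.1039)
eliminate P² terms by subtracting sphere 1 from 2 and 3
linear system: -0.7412x+0.3895y = -0.0093−-0.1280z; -0.7164x+-0.3464y = -0.0163−-0.1662z
det = 0.5358;  x = 0.0179+-0.2036z,  y = 0.0101+-0.0587z
into |P−O₁|² = l²: 1.0449z² + 0.1383z + -0.0201 = 0;  Δ = 0.1032;  z = -0.2199 or 0.0875 → z<0 root = -0.2199
x = 0.0627, y = 0.0230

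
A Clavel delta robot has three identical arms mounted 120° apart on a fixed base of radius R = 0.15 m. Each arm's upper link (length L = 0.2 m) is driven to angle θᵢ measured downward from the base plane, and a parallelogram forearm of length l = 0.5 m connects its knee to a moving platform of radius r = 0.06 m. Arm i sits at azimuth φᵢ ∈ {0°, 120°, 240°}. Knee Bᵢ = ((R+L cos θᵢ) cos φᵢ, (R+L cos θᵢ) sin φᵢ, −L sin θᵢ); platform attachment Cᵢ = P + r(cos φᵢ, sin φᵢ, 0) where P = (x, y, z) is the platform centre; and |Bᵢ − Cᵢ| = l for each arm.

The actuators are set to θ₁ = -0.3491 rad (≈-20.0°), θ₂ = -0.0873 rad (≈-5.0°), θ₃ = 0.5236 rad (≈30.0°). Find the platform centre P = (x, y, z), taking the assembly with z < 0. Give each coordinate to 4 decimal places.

(0.1059, 0.1034, -0.3895)

O1 = (0.2779·cos0.0°, 0.2779·sin0.0°, 0.0684) = (0.2779, 0.0000, 0.0684)
φ2=120.0°: virtual centre (-0.1446, 0.2505, 0.0174), radius l
O3 = (0.2632·cos240.0°, 0.2632·sin240.0°, -0.1000) = (-0.1316, -0.2279, -0.1000)
eliminate P² terms by subtracting sphere 1 from 2 and 3
linear system: -0.8451x+0.5010y = 0.0020−-0.1019z; -0.8191x+-0.4559y = -0.0027−-0.3368z
Cramer: x(z) = 0.0005-0.2705z;  y(z) = 0.0049-0.2528z
into |P−O₁|² = l²: 1.1371z² + 0.0108z + -0.1683 = 0;  Δ = 0.7657;  z = -0.3895 or 0.3800 → z<0 root = -0.3895
x = 0.1059, y = 0.1034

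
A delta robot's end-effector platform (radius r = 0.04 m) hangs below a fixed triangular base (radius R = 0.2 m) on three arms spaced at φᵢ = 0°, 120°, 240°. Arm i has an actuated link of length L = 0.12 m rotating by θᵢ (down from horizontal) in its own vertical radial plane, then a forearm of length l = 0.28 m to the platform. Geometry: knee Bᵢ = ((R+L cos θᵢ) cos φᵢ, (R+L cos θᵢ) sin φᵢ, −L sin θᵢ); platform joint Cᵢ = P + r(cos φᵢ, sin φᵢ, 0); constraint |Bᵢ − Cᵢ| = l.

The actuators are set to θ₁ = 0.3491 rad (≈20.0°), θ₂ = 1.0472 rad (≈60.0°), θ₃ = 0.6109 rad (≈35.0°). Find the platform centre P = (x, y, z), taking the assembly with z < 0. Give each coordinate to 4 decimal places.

(0.0368, -0.0324, -0.1883)

arm 1 at φ=0.0°: e+L cos θ1 = 0.2728;  centre 1 = (0.2728, 0.0000, -0.0410)
φ2=120.0°: virtual centre (-0.1100, 0.1905, -0.1039), radius l
arm 3 at φ=240.0°: e+L cos θ3 = 0.2583;  centre 3 = (-0.1291, -0.2237, -0.0688)
eliminate P² terms by subtracting sphere 1 from 2 and 3
linear system: -0.7655x+0.3811y = -0.0169−-0.1258z; -0.8038x+-0.4474y = -0.0046−-0.0556z
det = 0.6488;  x = 0.0144+-0.1194z,  y = -0.0155+0.0902z
sphere 1 gives Az²+Bz+C=0 with A=1.0224, B=0.1410, C=-0.0097;  B²−4AC=0.0596;  roots -0.1883, 0.0504;  negative root z = -0.1883
x = 0.0368, y = -0.0324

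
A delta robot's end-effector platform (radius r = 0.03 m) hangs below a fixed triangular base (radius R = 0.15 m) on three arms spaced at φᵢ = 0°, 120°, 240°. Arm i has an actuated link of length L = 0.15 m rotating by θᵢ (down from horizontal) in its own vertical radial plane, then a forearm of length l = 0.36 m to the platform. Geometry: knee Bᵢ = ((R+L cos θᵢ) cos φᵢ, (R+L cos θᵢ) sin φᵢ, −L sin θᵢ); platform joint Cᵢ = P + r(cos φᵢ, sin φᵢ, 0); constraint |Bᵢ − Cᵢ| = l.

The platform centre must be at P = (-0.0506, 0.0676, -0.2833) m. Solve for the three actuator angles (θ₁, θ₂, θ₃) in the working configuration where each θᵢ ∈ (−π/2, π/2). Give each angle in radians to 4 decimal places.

rotate P by −φ1: (-0.0506, 0.0676, -0.2833)
  A cos θ + B sin θ = C:  0.1706·cos θ + -0.2833·sin θ = -0.0228
  γ=atan2(-0.2833,0.1706)=-1.0288;  ψ=arccos(-0.0689)=1.6397;  θ1=γ+ψ≈0.6110
φ2=120.0° → target in arm frame (0.0838, 0.0100)
  A cos θ + B sin θ = C:  0.0362·cos θ + -0.2833·sin θ = 0.0848
  √(A²+B²)=0.2856;  θ2 = -1.4439+1.2694 ≈ -0.1744
arm 3 (φ=240.0°): x'=-0.0332, y'=-0.0776
  A cos θ + B sin θ = C:  0.1532·cos θ + -0.2833·sin θ = -0.0089
  θ3 = atan2(B,A) + arccos(C/0.3221) = 0.5235

θ₁ = 0.6110, θ₂ = -0.1744, θ₃ = 0.5235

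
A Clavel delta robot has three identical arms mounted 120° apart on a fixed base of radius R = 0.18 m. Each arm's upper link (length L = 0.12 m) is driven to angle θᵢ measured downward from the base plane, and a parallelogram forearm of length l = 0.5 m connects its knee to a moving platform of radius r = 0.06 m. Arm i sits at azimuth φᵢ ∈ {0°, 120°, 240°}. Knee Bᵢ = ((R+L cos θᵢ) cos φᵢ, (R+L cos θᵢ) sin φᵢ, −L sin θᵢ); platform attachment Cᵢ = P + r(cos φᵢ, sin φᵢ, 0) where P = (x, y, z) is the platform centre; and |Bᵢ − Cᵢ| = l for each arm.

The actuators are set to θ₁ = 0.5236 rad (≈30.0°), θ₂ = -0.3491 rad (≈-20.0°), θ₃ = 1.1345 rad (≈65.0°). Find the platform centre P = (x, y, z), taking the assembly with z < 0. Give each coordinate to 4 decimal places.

S1 = (0.2239·cos0.0°, 0.2239·sin0.0°, -0.0600) = (0.2239, 0.0000, -0.0600)
arm 2 at φ=120.0°: (R−r)+L cos θ2 = 0.2328;  S2 = (-0.1164, 0.2016, 0.0410)
arm 3 at φ=240.0°: (R−r)+L cos θ3 = 0.1707;  S3 = (-0.0854, -0.1478, -0.1088)
|S₂|²−|S₁|² = 0.0021;  |S₃|²−|S₁|² = -0.0128
[-0.6806 0.4032 0.2021]·P = 0.0021;  [-0.6186 -0.2957 -0.0975]·P = -0.0128
det = 0.4506;  x = 0.0100+0.0454z,  y = 0.0222+-0.4247z
sphere 1 gives Az²+Bz+C=0 with A=1.1824, B=0.0817, C=-0.2002;  B²−4AC=0.9534;  roots -0.4474, 0.3783;  negative root z = -0.4474
x = -0.0103, y = 0.2122

(-0.0103, 0.2122, -0.4474)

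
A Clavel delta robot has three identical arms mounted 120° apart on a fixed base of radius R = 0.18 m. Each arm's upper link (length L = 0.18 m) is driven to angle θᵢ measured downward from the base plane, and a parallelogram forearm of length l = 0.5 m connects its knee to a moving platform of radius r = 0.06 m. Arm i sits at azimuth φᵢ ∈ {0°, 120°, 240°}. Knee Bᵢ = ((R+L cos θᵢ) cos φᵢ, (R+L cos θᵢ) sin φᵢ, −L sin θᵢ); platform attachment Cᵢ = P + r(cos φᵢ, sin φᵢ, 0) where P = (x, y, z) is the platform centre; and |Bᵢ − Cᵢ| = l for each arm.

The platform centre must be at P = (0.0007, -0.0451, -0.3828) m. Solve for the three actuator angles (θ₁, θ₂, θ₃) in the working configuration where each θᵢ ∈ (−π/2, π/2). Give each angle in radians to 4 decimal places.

arm 1 (φ=0.0°): x'=0.0007, y'=-0.0451
  A=0.1193, B=-0.3828, C=(l²−L²−A²−y'²−z²)/(2L)=0.1522
  √(A²+B²)=0.4010;  θ1 = -1.2687+1.1814 ≈ -0.0873
arm 2 (φ=120.0°): x'=-0.0394, y'=0.0219
  e−x'=0.1594;  (l²−L²−(e−x')²−y'²−z²)/2L = 0.1255
  γ=atan2(-0.3828,0.1594)=-1.1762;  ψ=arccos(0.3026)=1.2634;  θ2=γ+ψ≈0.0872
φ3=240.0° → target in arm frame (0.0387, 0.0232)
  e−x'=0.0813;  (l²−L²−(e−x')²−y'²−z²)/2L = 0.1776
  γ=atan2(-0.3828,0.0813)=-1.3615;  ψ=arccos(0.4537)=1.0999;  θ3=γ+ψ≈-0.2617

θ₁ = -0.0873, θ₂ = 0.0872, θ₃ = -0.2617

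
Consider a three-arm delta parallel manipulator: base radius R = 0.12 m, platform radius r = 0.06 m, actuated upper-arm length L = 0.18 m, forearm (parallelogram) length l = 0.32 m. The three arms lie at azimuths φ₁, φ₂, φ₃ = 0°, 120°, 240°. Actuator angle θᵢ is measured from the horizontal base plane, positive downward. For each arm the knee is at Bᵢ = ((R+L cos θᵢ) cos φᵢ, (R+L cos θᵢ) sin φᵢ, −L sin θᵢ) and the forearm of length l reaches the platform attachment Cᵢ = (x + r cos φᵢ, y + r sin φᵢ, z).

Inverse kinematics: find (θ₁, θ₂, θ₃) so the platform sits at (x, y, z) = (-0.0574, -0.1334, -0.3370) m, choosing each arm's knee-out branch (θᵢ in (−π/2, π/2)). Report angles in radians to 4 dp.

θ₁ = 0.9600, θ₂ = 1.0476, θ₃ = 0.1747

arm 1 (φ=0.0°): x'=-0.0574, y'=-0.1334
  A=0.1174, B=-0.3370, C=(l²−L²−A²−y'²−z²)/(2L)=-0.2087
  γ=atan2(-0.3370,0.1174)=-1.2356;  ψ=arccos(-0.5849)=2.1956;  θ1=γ+ψ≈0.9600
rotate P by −φ2: (-0.0868, 0.1164, -0.3370)
  e−x'=0.1468;  (l²−L²−(e−x')²−y'²−z²)/2L = -0.2186
  √(A²+B²)=0.3676;  θ2 = -1.1599+2.2075 ≈ 1.0476
φ3=240.0° → target in arm frame (0.1442, 0.0170)
  e−x'=-0.0842;  (l²−L²−(e−x')²−y'²−z²)/2L = -0.1415
  √(A²+B²)=0.3474;  θ3 = -1.8157+1.9905 ≈ 0.1747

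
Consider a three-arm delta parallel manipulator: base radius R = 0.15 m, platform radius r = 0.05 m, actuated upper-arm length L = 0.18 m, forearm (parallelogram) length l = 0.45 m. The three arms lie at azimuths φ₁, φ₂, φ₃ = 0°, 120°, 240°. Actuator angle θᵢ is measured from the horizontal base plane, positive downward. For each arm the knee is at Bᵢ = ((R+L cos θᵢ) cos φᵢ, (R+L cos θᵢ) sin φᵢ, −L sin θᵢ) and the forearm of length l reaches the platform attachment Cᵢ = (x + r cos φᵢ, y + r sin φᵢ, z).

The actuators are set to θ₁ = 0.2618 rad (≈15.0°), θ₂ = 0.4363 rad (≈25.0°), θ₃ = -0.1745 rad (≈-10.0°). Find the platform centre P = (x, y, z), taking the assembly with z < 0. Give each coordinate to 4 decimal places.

(-0.0200, -0.0888, -0.3756)

φ1=0.0°: virtual centre (0.2739, 0.0000, -0.0466), radius l
arm 2 at φ=120.0°: e+L cos θ2 = 0.2631;  O2 = (-0.1316, 0.2279, -0.0761)
arm 3 at φ=240.0°: e+L cos θ3 = 0.2773;  O3 = (-0.1386, -0.2401, 0.0313)
subtract pairs → two planes through P
linear system: -0.8109x+0.4558y = -0.0021−-0.0590z; -0.8250x+-0.4802y = 0.0007−0.1557z
det = 0.7654;  x = 0.0009+0.0557z,  y = -0.0030+0.2285z
sphere 1 gives Az²+Bz+C=0 with A=1.0553, B=0.0614, C=-0.1258;  B²−4AC=0.5349;  roots -0.3756, 0.3174;  negative root z = -0.3756
x = -0.0200, y = -0.0888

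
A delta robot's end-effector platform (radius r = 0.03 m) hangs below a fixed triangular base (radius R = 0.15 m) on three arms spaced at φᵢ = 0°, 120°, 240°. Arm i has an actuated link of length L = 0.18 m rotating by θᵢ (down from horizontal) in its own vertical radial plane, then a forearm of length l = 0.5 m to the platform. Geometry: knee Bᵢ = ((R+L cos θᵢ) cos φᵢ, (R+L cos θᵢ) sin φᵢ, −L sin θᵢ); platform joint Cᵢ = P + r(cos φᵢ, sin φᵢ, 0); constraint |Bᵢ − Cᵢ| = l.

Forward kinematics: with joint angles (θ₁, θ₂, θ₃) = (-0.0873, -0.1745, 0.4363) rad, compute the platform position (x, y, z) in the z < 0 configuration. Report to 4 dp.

S1 = (0.2993·cos0.0°, 0.2993·sin0.0°, 0.0157) = (0.2993, 0.0000, 0.0157)
φ2=120.0°: virtual centre (-0.1486, 0.2574, 0.0313), radius l
φ3=240.0°: virtual centre (-0.1416, -0.2452, -0.0761), radius l
subtract pairs → two planes through P
linear system: -0.8959x+0.5149y = -0.0005−0.0311z; -0.8818x+-0.4904y = -0.0039−-0.1835z
Cramer: x(z) = 0.0025-0.0887z;  y(z) = 0.0034-0.2148z
sphere 1 gives Az²+Bz+C=0 with A=1.0540, B=0.0198, C=-0.1616;  B²−4AC=0.6819;  roots -0.4011, 0.3823;  negative root z = -0.4011
x = 0.0381, y = 0.0896

(0.0381, 0.0896, -0.4011)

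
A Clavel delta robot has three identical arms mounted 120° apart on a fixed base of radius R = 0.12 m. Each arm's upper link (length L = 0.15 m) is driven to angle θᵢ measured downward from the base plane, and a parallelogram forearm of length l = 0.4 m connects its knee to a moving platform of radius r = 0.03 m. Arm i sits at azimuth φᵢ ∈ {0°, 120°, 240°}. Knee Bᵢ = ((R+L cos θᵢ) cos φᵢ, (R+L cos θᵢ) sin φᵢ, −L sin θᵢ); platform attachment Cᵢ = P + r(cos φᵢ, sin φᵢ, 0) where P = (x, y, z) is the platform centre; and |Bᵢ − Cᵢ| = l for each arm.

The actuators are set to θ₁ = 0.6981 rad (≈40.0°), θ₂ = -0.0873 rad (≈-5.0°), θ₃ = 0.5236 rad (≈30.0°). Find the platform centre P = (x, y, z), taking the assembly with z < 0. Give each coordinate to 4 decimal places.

(-0.0795, 0.0833, -0.3651)

arm 1 at φ=0.0°: e+L cos θ1 = 0.2049;  centre 1 = (0.2049, 0.0000, -0.0964)
φ2=120.0°: virtual centre (-0.1197, 0.2074, 0.0131), radius l
centre 3 = (0.2199·cos240.0°, 0.2199·sin240.0°, -0.0750) = (-0.1100, -0.1904, -0.0750)
|centre ₂|²−|centre ₁|² = 0.0062;  |centre ₃|²−|centre ₁|² = 0.0027
plane₁₂: -0.6492x+0.4147y+0.2190z = 0.0062
Cramer: x(z) = -0.0069+0.1990z;  y(z) = 0.0042-0.2165z
into |P−centre ₁|² = l²: 1.0865z² + 0.1067z + -0.1058 = 0;  Δ = 0.4714;  z = -0.3651 or 0.2668 → z<0 root = -0.3651
x = -0.0795, y = 0.0833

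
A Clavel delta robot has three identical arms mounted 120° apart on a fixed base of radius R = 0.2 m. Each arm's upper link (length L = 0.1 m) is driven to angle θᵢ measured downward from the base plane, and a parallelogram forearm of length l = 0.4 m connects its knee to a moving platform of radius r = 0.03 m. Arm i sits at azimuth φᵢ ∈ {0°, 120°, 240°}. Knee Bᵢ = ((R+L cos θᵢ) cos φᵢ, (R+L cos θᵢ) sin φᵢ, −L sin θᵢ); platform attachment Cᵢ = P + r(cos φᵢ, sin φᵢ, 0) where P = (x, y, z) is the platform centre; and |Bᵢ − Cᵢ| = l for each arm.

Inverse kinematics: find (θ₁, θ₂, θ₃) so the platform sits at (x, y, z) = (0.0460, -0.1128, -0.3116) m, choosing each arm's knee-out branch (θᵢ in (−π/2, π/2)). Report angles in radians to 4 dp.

φ1=0.0° → target in arm frame (0.0460, -0.1128)
  A cos θ + B sin θ = C:  0.1240·cos θ + -0.3116·sin θ = 0.1240
  γ=atan2(-0.3116,0.1240)=-1.1921;  ψ=arccos(0.3698)=1.1920;  θ1=γ+ψ≈-0.0001
rotate P by −φ2: (-0.1207, 0.0166, -0.3116)
  e−x'=0.2907;  (l²−L²−(e−x')²−y'²−z²)/2L = -0.1593
  θ2 = atan2(B,A) + arccos(C/0.4261) = 1.1339
arm 3 (φ=240.0°): x'=0.0747, y'=0.0962
  A cos θ + B sin θ = C:  0.0953·cos θ + -0.3116·sin θ = 0.1728
  √(A²+B²)=0.3259;  θ3 = -1.2740+1.0118 ≈ -0.2621

θ₁ = -0.0001, θ₂ = 1.1339, θ₃ = -0.2621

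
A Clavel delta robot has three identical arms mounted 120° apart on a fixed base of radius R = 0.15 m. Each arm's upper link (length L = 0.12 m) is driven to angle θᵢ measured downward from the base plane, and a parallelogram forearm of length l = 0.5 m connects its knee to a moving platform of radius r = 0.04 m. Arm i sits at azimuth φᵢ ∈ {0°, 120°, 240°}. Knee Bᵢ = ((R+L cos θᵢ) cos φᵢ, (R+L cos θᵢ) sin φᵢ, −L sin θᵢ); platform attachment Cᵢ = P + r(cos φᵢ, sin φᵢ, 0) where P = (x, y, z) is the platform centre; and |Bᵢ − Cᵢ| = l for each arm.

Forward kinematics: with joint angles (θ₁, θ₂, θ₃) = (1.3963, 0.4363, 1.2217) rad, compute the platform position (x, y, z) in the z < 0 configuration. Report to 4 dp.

(-0.1001, 0.1184, -0.5455)

centre 1 = (0.1308·cos0.0°, 0.1308·sin0.0°, -0.1182) = (0.1308, 0.0000, -0.1182)
arm 2 at φ=120.0°: (R−r)+L cos θ2 = 0.2188;  centre 2 = (-0.1094, 0.1895, -0.0507)
centre 3 = (0.1510·cos240.0°, 0.1510·sin240.0°, -0.1128) = (-0.0755, -0.1308, -0.1128)
subtract pairs → two planes through P
[-0.4804 0.3789 0.1349]·P = 0.0193;  [-0.4127 -0.2616 0.0108]·P = 0.0044
det = 0.2821;  x = -0.0239+0.1397z,  y = 0.0207+-0.1790z
sphere 1 gives Az²+Bz+C=0 with A=1.0516, B=0.1857, C=-0.2117;  B²−4AC=0.9248;  roots -0.5455, 0.3690;  negative root z = -0.5455
x = -0.1001, y = 0.1184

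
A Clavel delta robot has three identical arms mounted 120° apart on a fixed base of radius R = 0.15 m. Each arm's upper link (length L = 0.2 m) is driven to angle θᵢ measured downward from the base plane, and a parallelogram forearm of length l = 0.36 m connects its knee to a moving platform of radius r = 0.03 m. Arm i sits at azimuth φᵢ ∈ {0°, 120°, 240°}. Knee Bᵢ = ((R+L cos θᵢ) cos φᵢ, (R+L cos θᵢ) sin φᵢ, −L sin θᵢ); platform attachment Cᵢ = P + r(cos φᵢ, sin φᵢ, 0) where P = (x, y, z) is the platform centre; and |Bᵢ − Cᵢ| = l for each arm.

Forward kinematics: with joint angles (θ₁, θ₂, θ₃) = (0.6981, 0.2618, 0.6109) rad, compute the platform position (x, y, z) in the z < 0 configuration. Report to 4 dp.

(-0.0385, 0.0427, -0.3036)

arm 1 at φ=0.0°: (R−r)+L cos θ1 = 0.2732;  S1 = (0.2732, 0.0000, -0.1286)
arm 2 at φ=120.0°: (R−r)+L cos θ2 = 0.3132;  S2 = (-0.1566, 0.2712, -0.0518)
S3 = (0.2838·cos240.0°, 0.2838·sin240.0°, -0.1147) = (-0.1419, -0.2458, -0.1147)
subtract pairs → two planes through P
linear system: -0.8596x+0.5425y = 0.0096−0.1536z; -0.8303x+-0.4916y = 0.0025−0.0277z
Cramer: x(z) = -0.0070+0.1037z;  y(z) = 0.0066-0.1188z
into |P−S₁|² = l²: 1.0249z² + 0.1974z + -0.0345 = 0;  Δ = 0.1805;  z = -0.3036 or 0.1109 → z<0 root = -0.3036
x = -0.0385, y = 0.0427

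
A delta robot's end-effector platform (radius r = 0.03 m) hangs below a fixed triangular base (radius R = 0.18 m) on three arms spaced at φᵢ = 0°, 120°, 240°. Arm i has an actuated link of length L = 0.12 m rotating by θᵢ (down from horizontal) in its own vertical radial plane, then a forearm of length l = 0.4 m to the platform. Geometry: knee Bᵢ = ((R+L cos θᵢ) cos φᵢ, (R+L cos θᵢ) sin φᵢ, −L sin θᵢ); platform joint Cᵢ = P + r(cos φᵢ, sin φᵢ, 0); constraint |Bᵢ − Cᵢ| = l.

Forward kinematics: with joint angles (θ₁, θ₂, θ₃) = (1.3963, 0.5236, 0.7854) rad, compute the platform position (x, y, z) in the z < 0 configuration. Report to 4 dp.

O1 = (0.1708·cos0.0°, 0.1708·sin0.0°, -0.1182) = (0.1708, 0.0000, -0.1182)
φ2=120.0°: virtual centre (-0.1270, 0.2199, -0.0600), radius l
arm 3 at φ=240.0°: ρ3 = 0.2349;  O3 = (-0.1174, -0.2034, -0.0849)
eliminate P² terms by subtracting sphere 1 from 2 and 3
[-0.5956 0.4398 0.1164]·P = 0.0249;  [-0.5765 -0.4068 0.0666]·P = 0.0192
Cramer: x(z) = -0.0375+0.1546z;  y(z) = 0.0059-0.0552z
into |P−O₁|² = l²: 1.0269z² + 0.1713z + -0.1026 = 0;  Δ = 0.4508;  z = -0.4103 or 0.2435 → z<0 root = -0.4103
x = -0.1009, y = 0.0286

(-0.1009, 0.0286, -0.4103)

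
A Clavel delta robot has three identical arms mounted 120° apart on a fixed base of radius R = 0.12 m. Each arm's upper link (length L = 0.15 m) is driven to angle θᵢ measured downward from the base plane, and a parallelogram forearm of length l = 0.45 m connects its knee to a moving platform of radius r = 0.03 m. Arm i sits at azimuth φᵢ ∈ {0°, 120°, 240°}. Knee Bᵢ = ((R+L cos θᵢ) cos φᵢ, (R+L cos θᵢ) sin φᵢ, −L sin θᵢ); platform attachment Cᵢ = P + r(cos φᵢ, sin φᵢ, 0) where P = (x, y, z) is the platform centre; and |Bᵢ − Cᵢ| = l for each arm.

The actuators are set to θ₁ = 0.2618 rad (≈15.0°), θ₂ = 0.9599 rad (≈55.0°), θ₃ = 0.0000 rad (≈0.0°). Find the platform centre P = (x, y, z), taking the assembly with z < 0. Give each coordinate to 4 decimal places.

(0.0480, -0.1617, -0.4149)

centre 1 = (0.2349·cos0.0°, 0.2349·sin0.0°, -0.0388) = (0.2349, 0.0000, -0.0388)
φ2=120.0°: virtual centre (-0.0880, 0.1525, -0.1229), radius l
φ3=240.0°: virtual centre (-0.1200, -0.2078, 0.0000), radius l
subtract pairs → two planes through P
[-0.6458 0.3049 -0.1681]·P = -0.0106;  [-0.7098 -0.4157 0.0776]·P = 0.0009
det = 0.4849;  x = 0.0085+-0.0953z,  y = -0.0167+0.3495z
sphere 1 gives Az²+Bz+C=0 with A=1.1312, B=0.1091, C=-0.1495;  B²−4AC=0.6882;  roots -0.4149, 0.3185;  negative root z = -0.4149
x = 0.0480, y = -0.1617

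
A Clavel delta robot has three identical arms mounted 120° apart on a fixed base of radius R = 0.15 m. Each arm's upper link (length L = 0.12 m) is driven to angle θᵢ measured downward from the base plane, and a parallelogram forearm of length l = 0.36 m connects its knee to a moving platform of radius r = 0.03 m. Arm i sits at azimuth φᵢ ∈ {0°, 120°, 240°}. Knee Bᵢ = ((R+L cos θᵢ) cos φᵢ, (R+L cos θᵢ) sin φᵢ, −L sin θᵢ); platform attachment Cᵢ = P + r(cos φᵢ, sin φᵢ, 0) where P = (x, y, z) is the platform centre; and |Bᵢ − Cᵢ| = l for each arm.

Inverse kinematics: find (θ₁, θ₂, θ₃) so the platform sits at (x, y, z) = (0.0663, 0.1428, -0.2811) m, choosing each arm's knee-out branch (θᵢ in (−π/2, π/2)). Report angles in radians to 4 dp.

φ1=0.0° → target in arm frame (0.0663, 0.1428)
  A=0.0537, B=-0.2811, C=(l²−L²−A²−y'²−z²)/(2L)=0.0538
  θ1 = atan2(B,A) + arccos(C/0.2862) = -0.0003
arm 2 (φ=120.0°): x'=0.0905, y'=-0.1288
  A=0.0295, B=-0.2811, C=(l²−L²−A²−y'²−z²)/(2L)=0.0780
  γ=atan2(-0.2811,0.0295)=-1.4663;  ψ=arccos(0.2760)=1.2912;  θ2=γ+ψ≈-0.1751
rotate P by −φ3: (-0.1568, -0.0140, -0.2811)
  e−x'=0.2768;  (l²−L²−(e−x')²−y'²−z²)/2L = -0.1693
  √(A²+B²)=0.3945;  θ3 = -0.7931+2.0144 ≈ 1.2214

θ₁ = -0.0003, θ₂ = -0.1751, θ₃ = 1.2214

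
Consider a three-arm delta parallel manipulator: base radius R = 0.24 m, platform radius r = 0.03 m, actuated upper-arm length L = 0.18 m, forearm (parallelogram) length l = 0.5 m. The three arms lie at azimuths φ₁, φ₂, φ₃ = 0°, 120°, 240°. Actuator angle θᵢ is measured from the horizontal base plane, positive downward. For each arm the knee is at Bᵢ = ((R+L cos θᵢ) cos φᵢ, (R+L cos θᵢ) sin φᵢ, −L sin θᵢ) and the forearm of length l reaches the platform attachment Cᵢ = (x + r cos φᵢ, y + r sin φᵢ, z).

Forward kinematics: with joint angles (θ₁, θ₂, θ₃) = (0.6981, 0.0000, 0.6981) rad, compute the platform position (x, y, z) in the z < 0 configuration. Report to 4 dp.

(-0.0496, 0.0858, -0.4067)

arm 1 at φ=0.0°: ρ1 = 0.3479;  centre 1 = (0.3479, 0.0000, -0.1157)
centre 2 = (0.3900·cos120.0°, 0.3900·sin120.0°, 0.0000) = (-0.1950, 0.3377, 0.0000)
centre 3 = (0.3479·cos240.0°, 0.3479·sin240.0°, -0.1157) = (-0.1739, -0.3013, -0.1157)
|centre ₂|²−|centre ₁|² = 0.0177;  |centre ₃|²−|centre ₁|² = 0.0000
[-1.0858 0.6755 0.2314]·P = 0.0177;  [-1.0437 -0.6026 0.0000]·P = 0.0000
det = 1.3593;  x = -0.0078+0.1026z,  y = 0.0136+-0.1777z
quadratic in z: (1.0421)z²+(0.1536)z+(-0.1099)=0, √Δ=0.6940 → z ∈ {-0.4067, 0.2593}; z = -0.4067 (taking z<0)
x = -0.0496, y = 0.0858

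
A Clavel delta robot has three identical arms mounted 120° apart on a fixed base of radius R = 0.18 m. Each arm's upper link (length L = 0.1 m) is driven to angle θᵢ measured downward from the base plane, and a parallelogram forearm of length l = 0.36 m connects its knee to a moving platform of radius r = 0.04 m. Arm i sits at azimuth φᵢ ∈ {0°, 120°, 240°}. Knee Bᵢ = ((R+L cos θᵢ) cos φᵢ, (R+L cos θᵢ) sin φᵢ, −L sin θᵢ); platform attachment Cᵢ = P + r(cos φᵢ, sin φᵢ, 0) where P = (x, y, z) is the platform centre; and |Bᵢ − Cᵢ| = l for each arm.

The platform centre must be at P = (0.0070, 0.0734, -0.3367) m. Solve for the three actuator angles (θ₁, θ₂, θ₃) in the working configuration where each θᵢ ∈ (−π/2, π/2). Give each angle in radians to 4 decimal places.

rotate P by −φ1: (0.0070, 0.0734, -0.3367)
  A=0.1330, B=-0.3367, C=(l²−L²−A²−y'²−z²)/(2L)=-0.0842
  θ1 = atan2(B,A) + arccos(C/0.3620) = 0.6110
φ2=120.0° → target in arm frame (0.0601, -0.0428)
  A=0.0799, B=-0.3367, C=(l²−L²−A²−y'²−z²)/(2L)=-0.0099
  θ2 = atan2(B,A) + arccos(C/0.3461) = 0.2618
arm 3 (φ=240.0°): x'=-0.0671, y'=-0.0306
  A cos θ + B sin θ = C:  0.2071·cos θ + -0.3367·sin θ = -0.1879
  √(A²+B²)=0.3953;  θ3 = -1.0194+2.0662 ≈ 1.0468

θ₁ = 0.6110, θ₂ = 0.2618, θ₃ = 1.0468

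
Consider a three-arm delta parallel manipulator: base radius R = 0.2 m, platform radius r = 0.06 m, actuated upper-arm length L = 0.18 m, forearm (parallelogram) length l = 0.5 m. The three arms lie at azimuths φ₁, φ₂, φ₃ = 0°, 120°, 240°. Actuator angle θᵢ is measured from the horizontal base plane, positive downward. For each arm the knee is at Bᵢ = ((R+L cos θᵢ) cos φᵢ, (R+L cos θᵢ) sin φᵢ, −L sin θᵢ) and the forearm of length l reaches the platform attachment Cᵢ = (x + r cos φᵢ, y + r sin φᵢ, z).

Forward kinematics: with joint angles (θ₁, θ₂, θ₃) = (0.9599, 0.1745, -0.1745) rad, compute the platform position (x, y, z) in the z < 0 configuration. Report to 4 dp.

(-0.1775, -0.0470, -0.4135)

S1 = (0.2432·cos0.0°, 0.2432·sin0.0°, -0.1474) = (0.2432, 0.0000, -0.1474)
φ2=120.0°: virtual centre (-0.1586, 0.2748, -0.0313), radius l
arm 3 at φ=240.0°: ρ3 = 0.3173;  S3 = (-0.1586, -0.2748, 0.0313)
subtract pairs → two planes through P
[-0.8038 0.5495 0.2324]·P = 0.0207;  [-0.8038 -0.5495 0.3574]·P = 0.0207
Cramer: x(z) = -0.0258+0.3669z;  y(z) = 0.0000+0.1137z
quadratic in z: (1.1475)z²+(0.0975)z+(-0.1559)=0, √Δ=0.8515 → z ∈ {-0.4135, 0.3285}; z = -0.4135 (taking z<0)
x = -0.1775, y = -0.0470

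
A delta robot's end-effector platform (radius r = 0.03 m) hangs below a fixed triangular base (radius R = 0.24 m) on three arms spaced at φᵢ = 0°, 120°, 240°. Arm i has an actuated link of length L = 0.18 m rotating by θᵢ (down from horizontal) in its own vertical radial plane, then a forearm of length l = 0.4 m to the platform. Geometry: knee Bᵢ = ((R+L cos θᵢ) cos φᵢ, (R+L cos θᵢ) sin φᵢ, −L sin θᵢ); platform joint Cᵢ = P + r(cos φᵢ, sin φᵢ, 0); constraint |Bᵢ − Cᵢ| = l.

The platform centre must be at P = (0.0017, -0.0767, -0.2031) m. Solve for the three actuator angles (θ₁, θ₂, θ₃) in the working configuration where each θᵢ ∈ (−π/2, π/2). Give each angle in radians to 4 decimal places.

arm 1 (φ=0.0°): x'=0.0017, y'=-0.0767
  A=0.2083, B=-0.2031, C=(l²−L²−A²−y'²−z²)/(2L)=0.1030
  θ1 = atan2(B,A) + arccos(C/0.2909) = 0.4362
φ2=120.0° → target in arm frame (-0.0673, 0.0369)
  A cos θ + B sin θ = C:  0.2773·cos θ + -0.2031·sin θ = 0.0225
  √(A²+B²)=0.3437;  θ2 = -0.6322+1.5052 ≈ 0.8730
φ3=240.0° → target in arm frame (0.0656, 0.0398)
  e−x'=0.1444;  (l²−L²−(e−x')²−y'²−z²)/2L = 0.1775
  √(A²+B²)=0.2492;  θ3 = -0.9527+0.7780 ≈ -0.1746

θ₁ = 0.4362, θ₂ = 0.8730, θ₃ = -0.1746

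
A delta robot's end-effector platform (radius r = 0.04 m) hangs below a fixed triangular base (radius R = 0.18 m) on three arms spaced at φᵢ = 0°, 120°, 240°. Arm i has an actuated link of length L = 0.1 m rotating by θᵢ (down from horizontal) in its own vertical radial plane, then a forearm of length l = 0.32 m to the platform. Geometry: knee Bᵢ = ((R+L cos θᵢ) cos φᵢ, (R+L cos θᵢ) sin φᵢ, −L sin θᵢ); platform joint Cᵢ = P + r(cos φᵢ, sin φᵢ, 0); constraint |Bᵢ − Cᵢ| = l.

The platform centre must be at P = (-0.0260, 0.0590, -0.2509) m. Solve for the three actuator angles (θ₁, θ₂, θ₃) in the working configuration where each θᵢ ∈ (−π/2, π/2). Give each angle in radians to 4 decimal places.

rotate P by −φ1: (-0.0260, 0.0590, -0.2509)
  A cos θ + B sin θ = C:  0.1660·cos θ + -0.2509·sin θ = -0.0079
  γ=atan2(-0.2509,0.1660)=-0.9863;  ψ=arccos(-0.0264)=1.5972;  θ1=γ+ψ≈0.6109
rotate P by −φ2: (0.0641, -0.0070, -0.2509)
  A cos θ + B sin θ = C:  0.0759·cos θ + -0.2509·sin θ = 0.1182
  γ=atan2(-0.2509,0.0759)=-1.2770;  ψ=arccos(0.4509)=1.1030;  θ2=γ+ψ≈-0.1740
rotate P by −φ3: (-0.0381, -0.0520, -0.2509)
  A cos θ + B sin θ = C:  0.1781·cos θ + -0.2509·sin θ = -0.0249
  θ3 = atan2(B,A) + arccos(C/0.3077) = 0.6982

θ₁ = 0.6109, θ₂ = -0.1740, θ₃ = 0.6982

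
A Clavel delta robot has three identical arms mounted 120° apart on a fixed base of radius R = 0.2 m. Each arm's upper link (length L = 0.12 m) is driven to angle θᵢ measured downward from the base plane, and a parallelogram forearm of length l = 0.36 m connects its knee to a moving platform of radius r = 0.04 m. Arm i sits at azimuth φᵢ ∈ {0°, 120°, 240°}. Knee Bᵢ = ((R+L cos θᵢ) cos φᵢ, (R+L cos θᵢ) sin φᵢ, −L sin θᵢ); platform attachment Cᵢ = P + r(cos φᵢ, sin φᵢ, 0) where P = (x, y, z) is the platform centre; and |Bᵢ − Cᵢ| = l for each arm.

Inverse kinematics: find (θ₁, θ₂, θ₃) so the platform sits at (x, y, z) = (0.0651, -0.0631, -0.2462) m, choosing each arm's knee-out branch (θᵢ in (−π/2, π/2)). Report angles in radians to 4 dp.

arm 1 (φ=0.0°): x'=0.0651, y'=-0.0631
  A cos θ + B sin θ = C:  0.0949·cos θ + -0.2462·sin θ = 0.1733
  γ=atan2(-0.2462,0.0949)=-1.2029;  ψ=arccos(0.6569)=0.8541;  θ1=γ+ψ≈-0.3488
arm 2 (φ=120.0°): x'=-0.0872, y'=-0.0248
  A cos θ + B sin θ = C:  0.2472·cos θ + -0.2462·sin θ = -0.0297
  γ=atan2(-0.2462,0.2472)=-0.7834;  ψ=arccos(-0.0852)=1.6561;  θ2=γ+ψ≈0.8728
arm 3 (φ=240.0°): x'=0.0221, y'=0.0879
  A=0.1379, B=-0.2462, C=(l²−L²−A²−y'²−z²)/(2L)=0.1160
  θ3 = atan2(B,A) + arccos(C/0.2822) = 0.0870

θ₁ = -0.3488, θ₂ = 0.8728, θ₃ = 0.0870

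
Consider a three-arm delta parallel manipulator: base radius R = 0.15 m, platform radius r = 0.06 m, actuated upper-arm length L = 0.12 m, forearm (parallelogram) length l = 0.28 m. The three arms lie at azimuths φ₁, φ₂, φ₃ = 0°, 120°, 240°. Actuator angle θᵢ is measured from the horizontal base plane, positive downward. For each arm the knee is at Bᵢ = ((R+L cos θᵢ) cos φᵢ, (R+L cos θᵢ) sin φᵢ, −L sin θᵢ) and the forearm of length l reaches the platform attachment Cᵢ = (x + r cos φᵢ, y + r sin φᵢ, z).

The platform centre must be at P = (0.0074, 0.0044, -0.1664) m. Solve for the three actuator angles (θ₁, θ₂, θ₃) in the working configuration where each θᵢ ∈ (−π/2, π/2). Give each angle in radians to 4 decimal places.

θ₁ = -0.2613, θ₂ = -0.1739, θ₃ = -0.0870

rotate P by −φ1: (0.0074, 0.0044, -0.1664)
  A=0.0826, B=-0.1664, C=(l²−L²−A²−y'²−z²)/(2L)=0.1228
  θ1 = atan2(B,A) + arccos(C/0.1858) = -0.2613
rotate P by −φ2: (0.0001, -0.0086, -0.1664)
  e−x'=0.0899;  (l²−L²−(e−x')²−y'²−z²)/2L = 0.1173
  θ2 = atan2(B,A) + arccos(C/0.1891) = -0.1739
arm 3 (φ=240.0°): x'=-0.0075, y'=0.0042
  A=0.0975, B=-0.1664, C=(l²−L²−A²−y'²−z²)/(2L)=0.1116
  √(A²+B²)=0.1929;  θ3 = -1.0407+0.9537 ≈ -0.0870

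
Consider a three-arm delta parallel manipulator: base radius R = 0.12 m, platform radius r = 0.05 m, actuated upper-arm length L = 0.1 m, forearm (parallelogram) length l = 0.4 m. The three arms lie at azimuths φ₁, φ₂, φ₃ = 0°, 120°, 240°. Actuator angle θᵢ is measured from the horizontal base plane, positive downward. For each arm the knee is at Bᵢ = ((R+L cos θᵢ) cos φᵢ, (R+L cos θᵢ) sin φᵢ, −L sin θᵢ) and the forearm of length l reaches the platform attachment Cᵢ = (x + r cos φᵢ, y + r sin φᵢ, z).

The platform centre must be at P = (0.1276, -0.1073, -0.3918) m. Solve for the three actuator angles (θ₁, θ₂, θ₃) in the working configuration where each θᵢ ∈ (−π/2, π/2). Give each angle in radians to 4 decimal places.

θ₁ = 0.0877, θ₂ = 1.2220, θ₃ = 0.5239

arm 1 (φ=0.0°): x'=0.1276, y'=-0.1073
  A cos θ + B sin θ = C:  -0.0576·cos θ + -0.3918·sin θ = -0.0917
  θ1 = atan2(B,A) + arccos(C/0.3960) = 0.0877
arm 2 (φ=120.0°): x'=-0.1567, y'=-0.0569
  A cos θ + B sin θ = C:  0.2267·cos θ + -0.3918·sin θ = -0.2907
  θ2 = atan2(B,A) + arccos(C/0.4527) = 1.2220
φ3=240.0° → target in arm frame (0.0291, 0.1642)
  e−x'=0.0409;  (l²−L²−(e−x')²−y'²−z²)/2L = -0.1606
  √(A²+B²)=0.3939;  θ3 = -1.4668+1.9908 ≈ 0.5239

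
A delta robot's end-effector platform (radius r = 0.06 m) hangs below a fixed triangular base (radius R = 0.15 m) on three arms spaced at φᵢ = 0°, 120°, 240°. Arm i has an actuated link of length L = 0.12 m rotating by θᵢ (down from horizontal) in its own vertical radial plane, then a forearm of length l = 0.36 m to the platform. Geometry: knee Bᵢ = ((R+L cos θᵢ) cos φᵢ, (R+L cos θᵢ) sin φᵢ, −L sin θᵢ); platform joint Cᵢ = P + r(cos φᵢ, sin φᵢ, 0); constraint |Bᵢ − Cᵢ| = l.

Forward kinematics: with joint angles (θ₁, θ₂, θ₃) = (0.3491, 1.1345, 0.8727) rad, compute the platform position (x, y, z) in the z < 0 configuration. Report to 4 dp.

arm 1 at φ=0.0°: (R−r)+L cos θ1 = 0.2028;  centre 1 = (0.2028, 0.0000, -0.0410)
arm 2 at φ=120.0°: (R−r)+L cos θ2 = 0.1407;  centre 2 = (-0.0704, 0.1219, -0.1088)
centre 3 = (0.1671·cos240.0°, 0.1671·sin240.0°, -0.0919) = (-0.0836, -0.1447, -0.0919)
eliminate P² terms by subtracting sphere 1 from 2 and 3
plane₁₂: -0.5462x+0.2437y+-0.1354z = -0.0112
Cramer: x(z) = 0.0161-0.2150z;  y(z) = -0.0097+0.0738z
sphere 1 gives Az²+Bz+C=0 with A=1.0517, B=0.1609, C=-0.0930;  B²−4AC=0.4170;  roots -0.3835, 0.2305;  negative root z = -0.3835
x = 0.0986, y = -0.0380

(0.0986, -0.0380, -0.3835)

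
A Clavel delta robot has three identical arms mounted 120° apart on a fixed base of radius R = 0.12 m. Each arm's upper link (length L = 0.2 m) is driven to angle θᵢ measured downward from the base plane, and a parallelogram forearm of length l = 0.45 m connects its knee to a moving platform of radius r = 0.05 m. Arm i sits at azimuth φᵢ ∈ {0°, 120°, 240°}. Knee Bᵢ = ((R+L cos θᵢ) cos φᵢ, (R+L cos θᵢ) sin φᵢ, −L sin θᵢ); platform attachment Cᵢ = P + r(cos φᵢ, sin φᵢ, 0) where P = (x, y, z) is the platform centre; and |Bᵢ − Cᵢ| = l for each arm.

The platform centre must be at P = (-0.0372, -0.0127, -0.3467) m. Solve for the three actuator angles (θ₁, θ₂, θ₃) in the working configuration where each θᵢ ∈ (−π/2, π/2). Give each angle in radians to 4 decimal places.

φ1=0.0° → target in arm frame (-0.0372, -0.0127)
  e−x'=0.1072;  (l²−L²−(e−x')²−y'²−z²)/2L = 0.0766
  γ=atan2(-0.3467,0.1072)=-1.2709;  ψ=arccos(0.2111)=1.3581;  θ1=γ+ψ≈0.0872
arm 2 (φ=120.0°): x'=0.0076, y'=0.0386
  A cos θ + B sin θ = C:  0.0624·cos θ + -0.3467·sin θ = 0.0923
  θ2 = atan2(B,A) + arccos(C/0.3523) = -0.0870
φ3=240.0° → target in arm frame (0.0296, -0.0259)
  e−x'=0.0404;  (l²−L²−(e−x')²−y'²−z²)/2L = 0.1000
  θ3 = atan2(B,A) + arccos(C/0.3490) = -0.1745

θ₁ = 0.0872, θ₂ = -0.0870, θ₃ = -0.1745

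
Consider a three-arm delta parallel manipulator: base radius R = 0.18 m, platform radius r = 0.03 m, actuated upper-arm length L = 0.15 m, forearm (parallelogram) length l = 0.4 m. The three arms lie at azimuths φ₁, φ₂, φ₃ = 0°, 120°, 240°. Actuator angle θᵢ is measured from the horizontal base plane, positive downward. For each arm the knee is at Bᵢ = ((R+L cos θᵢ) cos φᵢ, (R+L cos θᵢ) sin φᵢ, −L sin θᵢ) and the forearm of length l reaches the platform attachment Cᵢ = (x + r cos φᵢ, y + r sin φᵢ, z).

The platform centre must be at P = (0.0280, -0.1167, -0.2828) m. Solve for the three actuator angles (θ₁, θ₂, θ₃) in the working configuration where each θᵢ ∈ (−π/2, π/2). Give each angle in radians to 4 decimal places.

θ₁ = 0.0878, θ₂ = 0.8728, θ₃ = -0.3488

arm 1 (φ=0.0°): x'=0.0280, y'=-0.1167
  e−x'=0.1220;  (l²−L²−(e−x')²−y'²−z²)/2L = 0.0967
  √(A²+B²)=0.3080;  θ1 = -1.1635+1.2513 ≈ 0.0878
φ2=120.0° → target in arm frame (-0.1151, 0.0341)
  A=0.2651, B=-0.2828, C=(l²−L²−A²−y'²−z²)/(2L)=-0.0463
  √(A²+B²)=0.3876;  θ2 = -0.8178+1.6906 ≈ 0.8728
rotate P by −φ3: (0.0871, 0.0826, -0.2828)
  e−x'=0.0629;  (l²−L²−(e−x')²−y'²−z²)/2L = 0.1558
  θ3 = atan2(B,A) + arccos(C/0.2897) = -0.3488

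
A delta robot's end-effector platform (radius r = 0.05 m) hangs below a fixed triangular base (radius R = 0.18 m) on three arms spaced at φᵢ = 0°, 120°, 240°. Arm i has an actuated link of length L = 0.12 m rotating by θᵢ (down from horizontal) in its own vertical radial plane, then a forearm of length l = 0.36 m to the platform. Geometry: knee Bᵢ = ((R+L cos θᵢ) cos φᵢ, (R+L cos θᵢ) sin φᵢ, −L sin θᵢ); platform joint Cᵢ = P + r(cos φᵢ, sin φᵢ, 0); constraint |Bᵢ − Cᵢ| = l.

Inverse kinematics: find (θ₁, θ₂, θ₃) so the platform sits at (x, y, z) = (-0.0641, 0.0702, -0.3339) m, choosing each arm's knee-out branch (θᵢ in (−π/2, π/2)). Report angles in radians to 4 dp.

arm 1 (φ=0.0°): x'=-0.0641, y'=0.0702
  A=0.1941, B=-0.3339, C=(l²−L²−A²−y'²−z²)/(2L)=-0.1621
  √(A²+B²)=0.3862;  θ1 = -1.0442+2.0038 ≈ 0.9596
rotate P by −φ2: (0.0928, 0.0204, -0.3339)
  e−x'=0.0372;  (l²−L²−(e−x')²−y'²−z²)/2L = 0.0080
  θ2 = atan2(B,A) + arccos(C/0.3360) = 0.0871
arm 3 (φ=240.0°): x'=-0.0287, y'=-0.0906
  e−x'=0.1587;  (l²−L²−(e−x')²−y'²−z²)/2L = -0.1237
  γ=atan2(-0.3339,0.1587)=-1.1270;  ψ=arccos(-0.3347)=1.9121;  θ3=γ+ψ≈0.7851

θ₁ = 0.9596, θ₂ = 0.0871, θ₃ = 0.7851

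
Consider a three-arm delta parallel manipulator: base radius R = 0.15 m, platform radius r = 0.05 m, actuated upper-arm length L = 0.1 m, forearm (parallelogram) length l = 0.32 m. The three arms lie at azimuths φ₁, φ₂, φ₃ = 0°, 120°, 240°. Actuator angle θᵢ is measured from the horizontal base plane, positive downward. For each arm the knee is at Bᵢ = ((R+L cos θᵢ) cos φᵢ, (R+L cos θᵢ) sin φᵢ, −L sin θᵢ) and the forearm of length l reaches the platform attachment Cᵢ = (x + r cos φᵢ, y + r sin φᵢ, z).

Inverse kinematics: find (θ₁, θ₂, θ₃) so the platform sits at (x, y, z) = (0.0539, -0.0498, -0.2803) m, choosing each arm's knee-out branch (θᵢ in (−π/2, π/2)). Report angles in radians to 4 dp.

rotate P by −φ1: (0.0539, -0.0498, -0.2803)
  A cos θ + B sin θ = C:  0.0461·cos θ + -0.2803·sin θ = 0.0461
  γ=atan2(-0.2803,0.0461)=-1.4078;  ψ=arccos(0.1624)=1.4077;  θ1=γ+ψ≈-0.0001
rotate P by −φ2: (-0.0701, -0.0218, -0.2803)
  e−x'=0.1701;  (l²−L²−(e−x')²−y'²−z²)/2L = -0.0778
  θ2 = atan2(B,A) + arccos(C/0.3279) = 0.7851
arm 3 (φ=240.0°): x'=0.0162, y'=0.0716
  A cos θ + B sin θ = C:  0.0838·cos θ + -0.2803·sin θ = 0.0084
  √(A²+B²)=0.2926;  θ3 = -1.2802+1.5420 ≈ 0.2618

θ₁ = -0.0001, θ₂ = 0.7851, θ₃ = 0.2618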